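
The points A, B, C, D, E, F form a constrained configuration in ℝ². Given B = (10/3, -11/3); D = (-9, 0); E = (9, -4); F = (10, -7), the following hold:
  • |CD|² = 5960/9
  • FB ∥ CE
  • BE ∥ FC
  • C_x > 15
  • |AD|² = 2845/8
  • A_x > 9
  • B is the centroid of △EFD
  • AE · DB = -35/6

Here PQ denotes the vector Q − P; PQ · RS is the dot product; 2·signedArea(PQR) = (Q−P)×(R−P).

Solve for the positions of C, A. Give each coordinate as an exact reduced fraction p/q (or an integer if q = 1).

1. C_x = 47/3  [FB ∥ CE ∩ BE ∥ FC]
2. C_y = -22/3  [FB ∥ CE ∩ BE ∥ FC]
   → C = (47/3, -22/3)
3. A_x = 37/4  [line -37/3·x + 11/3·y + 263/2 = 0 ∩ |AD|² = 2845/8]
4. A_y = -19/4  [line -37/3·x + 11/3·y + 263/2 = 0 ∩ |AD|² = 2845/8]
   → A = (37/4, -19/4)

A = (37/4, -19/4)
C = (47/3, -22/3)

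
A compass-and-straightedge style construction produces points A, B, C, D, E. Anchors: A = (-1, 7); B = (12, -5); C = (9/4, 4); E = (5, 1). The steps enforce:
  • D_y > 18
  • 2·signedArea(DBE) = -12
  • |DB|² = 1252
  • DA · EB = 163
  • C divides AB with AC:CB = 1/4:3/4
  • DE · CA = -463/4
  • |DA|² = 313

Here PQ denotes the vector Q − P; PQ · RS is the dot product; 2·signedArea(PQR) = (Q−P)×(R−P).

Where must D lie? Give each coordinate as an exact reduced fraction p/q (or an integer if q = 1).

D = (-14, 19)

1. D_x = -14  [DA · EB = 163 ∩ 2·signedArea(DBE) = -12]
2. D_y = 19  [DA · EB = 163 ∩ 2·signedArea(DBE) = -12]
   → D = (-14, 19)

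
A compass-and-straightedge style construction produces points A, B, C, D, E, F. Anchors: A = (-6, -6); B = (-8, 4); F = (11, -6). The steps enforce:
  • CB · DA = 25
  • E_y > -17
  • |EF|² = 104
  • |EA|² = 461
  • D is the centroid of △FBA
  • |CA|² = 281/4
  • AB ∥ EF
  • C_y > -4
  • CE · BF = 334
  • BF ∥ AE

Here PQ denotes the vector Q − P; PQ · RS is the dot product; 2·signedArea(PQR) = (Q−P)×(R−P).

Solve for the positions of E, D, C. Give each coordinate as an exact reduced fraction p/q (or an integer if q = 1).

1. E_x = 13  [AB ∥ EF ∩ BF ∥ AE]
2. E_y = -16  [AB ∥ EF ∩ BF ∥ AE]
   → E = (13, -16)
3. D_x = -1  [D is the centroid of △FBA]
4. D_y = -8/3  [D is the centroid of △FBA]
   → D = (-1, -8/3)
5. C_x = 2  [CE · BF = 334 ∩ CB · DA = 25]
6. C_y = -7/2  [CE · BF = 334 ∩ CB · DA = 25]
   → C = (2, -7/2)

C = (2, -7/2)
D = (-1, -8/3)
E = (13, -16)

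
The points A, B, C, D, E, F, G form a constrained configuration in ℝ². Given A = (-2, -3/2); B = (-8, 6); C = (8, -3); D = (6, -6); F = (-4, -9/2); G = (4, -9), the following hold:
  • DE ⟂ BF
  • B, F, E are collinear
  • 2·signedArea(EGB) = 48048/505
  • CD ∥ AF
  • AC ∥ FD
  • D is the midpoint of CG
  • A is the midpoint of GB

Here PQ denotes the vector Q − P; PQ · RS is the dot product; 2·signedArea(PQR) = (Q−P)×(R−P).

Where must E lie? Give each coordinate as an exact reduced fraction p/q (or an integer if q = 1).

E = (-1128/505, -4614/505)

1. E_x = -1128/505  [B, F, E are collinear ∩ DE ⟂ BF]
2. E_y = -4614/505  [B, F, E are collinear ∩ DE ⟂ BF]
   → E = (-1128/505, -4614/505)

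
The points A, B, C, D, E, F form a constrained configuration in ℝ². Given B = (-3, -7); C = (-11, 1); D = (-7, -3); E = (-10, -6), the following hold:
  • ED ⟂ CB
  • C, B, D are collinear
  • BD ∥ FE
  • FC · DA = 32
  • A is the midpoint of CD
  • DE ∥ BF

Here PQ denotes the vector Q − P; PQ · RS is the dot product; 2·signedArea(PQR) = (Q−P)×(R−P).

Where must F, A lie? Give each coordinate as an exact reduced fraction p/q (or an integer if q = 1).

A = (-9, -1)
F = (-6, -10)

1. F_x = -6  [BD ∥ FE ∩ DE ∥ BF]
2. F_y = -10  [BD ∥ FE ∩ DE ∥ BF]
   → F = (-6, -10)
3. A_x = -9  [A is the midpoint of CD]
4. A_y = -1  [A is the midpoint of CD]
   → A = (-9, -1)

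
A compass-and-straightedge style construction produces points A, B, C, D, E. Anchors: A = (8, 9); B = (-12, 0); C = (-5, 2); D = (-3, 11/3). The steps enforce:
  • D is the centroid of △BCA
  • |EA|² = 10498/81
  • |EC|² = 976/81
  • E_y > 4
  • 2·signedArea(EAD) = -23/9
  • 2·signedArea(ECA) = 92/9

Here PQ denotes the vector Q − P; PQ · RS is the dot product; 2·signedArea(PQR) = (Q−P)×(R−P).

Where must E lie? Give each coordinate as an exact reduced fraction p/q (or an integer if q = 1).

E = (-7/3, 38/9)

1. E_x = -7/3  [2·signedArea(ECA) = 92/9 ∩ 2·signedArea(EAD) = -23/9]
2. E_y = 38/9  [2·signedArea(ECA) = 92/9 ∩ 2·signedArea(EAD) = -23/9]
   → E = (-7/3, 38/9)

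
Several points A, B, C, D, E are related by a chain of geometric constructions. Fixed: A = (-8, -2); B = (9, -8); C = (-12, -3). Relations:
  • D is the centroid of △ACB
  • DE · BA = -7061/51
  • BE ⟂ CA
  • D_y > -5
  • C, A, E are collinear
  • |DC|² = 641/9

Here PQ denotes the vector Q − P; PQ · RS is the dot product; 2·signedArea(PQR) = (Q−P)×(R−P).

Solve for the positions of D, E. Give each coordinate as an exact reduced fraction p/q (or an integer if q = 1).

1. D_x = -11/3  [D is the centroid of △ACB]
2. D_y = -13/3  [D is the centroid of △ACB]
   → D = (-11/3, -13/3)
3. E_x = 112/17  [C, A, E are collinear ∩ BE ⟂ CA]
4. E_y = 28/17  [C, A, E are collinear ∩ BE ⟂ CA]
   → E = (112/17, 28/17)

D = (-11/3, -13/3)
E = (112/17, 28/17)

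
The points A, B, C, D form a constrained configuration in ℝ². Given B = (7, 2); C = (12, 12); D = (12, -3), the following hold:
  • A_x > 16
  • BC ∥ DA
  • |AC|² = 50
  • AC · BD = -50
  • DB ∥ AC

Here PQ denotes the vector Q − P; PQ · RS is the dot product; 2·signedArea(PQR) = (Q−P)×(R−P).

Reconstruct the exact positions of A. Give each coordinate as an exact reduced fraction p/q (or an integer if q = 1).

A = (17, 7)

1. A_x = 17  [DB ∥ AC ∩ BC ∥ DA]
2. A_y = 7  [DB ∥ AC ∩ BC ∥ DA]
   → A = (17, 7)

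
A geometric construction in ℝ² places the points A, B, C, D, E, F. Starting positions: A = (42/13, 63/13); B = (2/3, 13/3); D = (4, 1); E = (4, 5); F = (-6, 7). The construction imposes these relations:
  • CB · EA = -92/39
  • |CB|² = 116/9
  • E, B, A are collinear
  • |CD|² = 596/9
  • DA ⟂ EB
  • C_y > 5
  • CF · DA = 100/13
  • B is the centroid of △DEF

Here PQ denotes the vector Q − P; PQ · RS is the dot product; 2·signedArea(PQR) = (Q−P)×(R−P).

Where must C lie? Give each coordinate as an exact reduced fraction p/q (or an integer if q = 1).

C = (-8/3, 17/3)

1. C_x = -8/3  [CB · EA = -92/39 ∩ CF · DA = 100/13]
2. C_y = 17/3  [CB · EA = -92/39 ∩ CF · DA = 100/13]
   → C = (-8/3, 17/3)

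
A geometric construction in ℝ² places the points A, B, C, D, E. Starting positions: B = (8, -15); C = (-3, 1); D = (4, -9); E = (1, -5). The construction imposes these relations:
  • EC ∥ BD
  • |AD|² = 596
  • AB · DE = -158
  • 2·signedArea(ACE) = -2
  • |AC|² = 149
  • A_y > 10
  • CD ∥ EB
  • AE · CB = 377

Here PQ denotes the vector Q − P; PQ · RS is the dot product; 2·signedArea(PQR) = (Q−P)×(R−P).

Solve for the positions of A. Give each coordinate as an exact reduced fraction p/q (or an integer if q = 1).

1. A_x = -10  [AB · DE = -158 ∩ AE · CB = 377]
2. A_y = 11  [AB · DE = -158 ∩ AE · CB = 377]
   → A = (-10, 11)

A = (-10, 11)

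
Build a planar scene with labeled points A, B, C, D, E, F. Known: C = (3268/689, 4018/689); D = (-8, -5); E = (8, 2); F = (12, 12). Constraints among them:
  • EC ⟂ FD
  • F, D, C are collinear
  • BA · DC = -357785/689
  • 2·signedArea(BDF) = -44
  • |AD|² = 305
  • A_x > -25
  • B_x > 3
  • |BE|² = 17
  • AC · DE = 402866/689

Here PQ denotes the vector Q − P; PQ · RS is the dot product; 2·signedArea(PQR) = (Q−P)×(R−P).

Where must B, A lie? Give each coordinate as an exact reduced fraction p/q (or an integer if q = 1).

A = (-24, -12)
B = (4, 3)

1. A_x = -24  [line -16·x + -7·y + -468 = 0 ∩ |AD|² = 305]
2. A_y = -12  [line -16·x + -7·y + -468 = 0 ∩ |AD|² = 305]
   → A = (-24, -12)
3. B_x = 4  [BA · DC = -357785/689 ∩ 2·signedArea(BDF) = -44]
4. B_y = 3  [BA · DC = -357785/689 ∩ 2·signedArea(BDF) = -44]
   → B = (4, 3)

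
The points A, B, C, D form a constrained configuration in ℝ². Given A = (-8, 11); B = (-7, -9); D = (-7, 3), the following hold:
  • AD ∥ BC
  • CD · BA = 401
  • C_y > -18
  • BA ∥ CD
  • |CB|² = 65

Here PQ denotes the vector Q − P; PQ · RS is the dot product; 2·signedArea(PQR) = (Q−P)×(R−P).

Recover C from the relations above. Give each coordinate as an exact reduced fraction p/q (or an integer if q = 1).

C = (-6, -17)

1. C_x = -6  [BA ∥ CD ∩ AD ∥ BC]
2. C_y = -17  [BA ∥ CD ∩ AD ∥ BC]
   → C = (-6, -17)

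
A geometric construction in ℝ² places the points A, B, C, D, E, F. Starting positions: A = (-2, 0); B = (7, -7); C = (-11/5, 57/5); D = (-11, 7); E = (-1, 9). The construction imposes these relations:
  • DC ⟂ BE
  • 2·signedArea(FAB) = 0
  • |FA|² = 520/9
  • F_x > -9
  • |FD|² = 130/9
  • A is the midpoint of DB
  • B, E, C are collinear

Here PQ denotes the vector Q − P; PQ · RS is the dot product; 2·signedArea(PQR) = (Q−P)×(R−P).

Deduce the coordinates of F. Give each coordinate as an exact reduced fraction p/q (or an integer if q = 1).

1. F_x = -8  [line 7·x + 9·y + 14 = 0 ∩ |FD|² = 130/9]
2. F_y = 14/3  [line 7·x + 9·y + 14 = 0 ∩ |FD|² = 130/9]
   → F = (-8, 14/3)

F = (-8, 14/3)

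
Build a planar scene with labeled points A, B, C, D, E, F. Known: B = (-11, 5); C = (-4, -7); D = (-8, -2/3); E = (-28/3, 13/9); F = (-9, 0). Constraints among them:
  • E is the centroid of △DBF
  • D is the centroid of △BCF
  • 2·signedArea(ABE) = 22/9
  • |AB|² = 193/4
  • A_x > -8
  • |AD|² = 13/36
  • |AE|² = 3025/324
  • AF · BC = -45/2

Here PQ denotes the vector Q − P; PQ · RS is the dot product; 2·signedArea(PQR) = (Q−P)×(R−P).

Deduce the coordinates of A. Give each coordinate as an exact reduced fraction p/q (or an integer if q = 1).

A = (-15/2, -1)

1. A_x = -15/2  [AF · BC = -45/2 ∩ 2·signedArea(ABE) = 22/9]
2. A_y = -1  [AF · BC = -45/2 ∩ 2·signedArea(ABE) = 22/9]
   → A = (-15/2, -1)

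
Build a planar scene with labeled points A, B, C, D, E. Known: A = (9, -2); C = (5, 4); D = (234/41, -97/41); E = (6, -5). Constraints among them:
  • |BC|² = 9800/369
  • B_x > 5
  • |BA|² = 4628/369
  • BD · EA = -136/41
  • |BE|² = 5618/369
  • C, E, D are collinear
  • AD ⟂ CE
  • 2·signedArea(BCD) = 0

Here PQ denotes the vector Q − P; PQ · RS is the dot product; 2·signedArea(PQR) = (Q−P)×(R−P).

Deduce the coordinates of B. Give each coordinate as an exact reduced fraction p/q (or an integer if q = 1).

B = (685/123, -46/41)

1. B_x = 685/123  [2·signedArea(BCD) = 0 ∩ BD · EA = -136/41]
2. B_y = -46/41  [2·signedArea(BCD) = 0 ∩ BD · EA = -136/41]
   → B = (685/123, -46/41)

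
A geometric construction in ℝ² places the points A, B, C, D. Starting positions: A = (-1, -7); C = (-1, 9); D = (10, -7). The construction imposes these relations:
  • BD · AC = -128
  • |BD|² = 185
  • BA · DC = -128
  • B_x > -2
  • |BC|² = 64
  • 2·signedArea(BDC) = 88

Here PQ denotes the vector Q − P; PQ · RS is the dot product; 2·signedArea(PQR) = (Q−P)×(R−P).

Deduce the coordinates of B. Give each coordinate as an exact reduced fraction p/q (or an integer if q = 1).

1. B_x = -1  [2·signedArea(BDC) = 88 ∩ BA · DC = -128]
2. B_y = 1  [2·signedArea(BDC) = 88 ∩ BA · DC = -128]
   → B = (-1, 1)

B = (-1, 1)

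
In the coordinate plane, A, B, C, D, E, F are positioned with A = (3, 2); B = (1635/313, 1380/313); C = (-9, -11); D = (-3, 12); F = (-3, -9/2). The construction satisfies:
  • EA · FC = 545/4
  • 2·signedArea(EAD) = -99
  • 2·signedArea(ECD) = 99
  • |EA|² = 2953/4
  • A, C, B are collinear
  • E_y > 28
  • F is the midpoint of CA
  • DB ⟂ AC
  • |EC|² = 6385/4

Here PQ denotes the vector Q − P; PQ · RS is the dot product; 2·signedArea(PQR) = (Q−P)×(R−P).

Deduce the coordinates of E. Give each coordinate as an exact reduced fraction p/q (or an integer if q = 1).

E = (-3, 57/2)

1. E_x = -3  [2·signedArea(ECD) = 99 ∩ EA · FC = 545/4]
2. E_y = 57/2  [2·signedArea(ECD) = 99 ∩ EA · FC = 545/4]
   → E = (-3, 57/2)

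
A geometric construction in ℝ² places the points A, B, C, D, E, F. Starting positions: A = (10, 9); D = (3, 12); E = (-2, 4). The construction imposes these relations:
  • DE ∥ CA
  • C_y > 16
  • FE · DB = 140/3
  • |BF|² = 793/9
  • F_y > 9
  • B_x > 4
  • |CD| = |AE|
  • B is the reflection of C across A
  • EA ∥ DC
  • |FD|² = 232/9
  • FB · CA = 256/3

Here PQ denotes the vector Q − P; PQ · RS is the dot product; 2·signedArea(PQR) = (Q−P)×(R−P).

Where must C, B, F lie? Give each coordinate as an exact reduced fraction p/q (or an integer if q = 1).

1. C_x = 15  [DE ∥ CA ∩ EA ∥ DC]
2. C_y = 17  [DE ∥ CA ∩ EA ∥ DC]
   → C = (15, 17)
3. B_x = 5  [B is the reflection of C across A]
4. B_y = 1  [B is the reflection of C across A]
   → B = (5, 1)
5. F_x = 23/3  [FE · DB = 140/3 ∩ FB · CA = 256/3]
6. F_y = 10  [FE · DB = 140/3 ∩ FB · CA = 256/3]
   → F = (23/3, 10)

B = (5, 1)
C = (15, 17)
F = (23/3, 10)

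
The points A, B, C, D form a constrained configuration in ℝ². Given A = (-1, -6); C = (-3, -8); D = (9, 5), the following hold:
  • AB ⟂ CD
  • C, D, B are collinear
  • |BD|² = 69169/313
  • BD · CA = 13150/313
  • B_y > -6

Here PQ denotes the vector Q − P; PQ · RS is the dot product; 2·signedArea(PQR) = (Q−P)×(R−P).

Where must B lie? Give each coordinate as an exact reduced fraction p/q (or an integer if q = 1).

1. B_x = -339/313  [C, D, B are collinear ∩ AB ⟂ CD]
2. B_y = -1854/313  [C, D, B are collinear ∩ AB ⟂ CD]
   → B = (-339/313, -1854/313)

B = (-339/313, -1854/313)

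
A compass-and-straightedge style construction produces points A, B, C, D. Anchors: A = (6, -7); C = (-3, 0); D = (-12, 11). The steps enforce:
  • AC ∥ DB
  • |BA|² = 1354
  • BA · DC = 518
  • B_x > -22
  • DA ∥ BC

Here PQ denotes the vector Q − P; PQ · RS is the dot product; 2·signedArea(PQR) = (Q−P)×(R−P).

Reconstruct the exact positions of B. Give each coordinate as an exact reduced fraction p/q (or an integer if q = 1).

B = (-21, 18)

1. B_x = -21  [DA ∥ BC ∩ AC ∥ DB]
2. B_y = 18  [DA ∥ BC ∩ AC ∥ DB]
   → B = (-21, 18)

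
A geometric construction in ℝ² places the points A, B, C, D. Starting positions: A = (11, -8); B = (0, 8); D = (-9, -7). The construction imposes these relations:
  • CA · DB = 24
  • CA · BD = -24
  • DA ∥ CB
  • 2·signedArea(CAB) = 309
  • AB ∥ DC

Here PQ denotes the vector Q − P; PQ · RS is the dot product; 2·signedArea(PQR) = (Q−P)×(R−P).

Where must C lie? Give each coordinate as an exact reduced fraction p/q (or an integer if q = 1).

1. C_x = -20  [DA ∥ CB ∩ AB ∥ DC]
2. C_y = 9  [DA ∥ CB ∩ AB ∥ DC]
   → C = (-20, 9)

C = (-20, 9)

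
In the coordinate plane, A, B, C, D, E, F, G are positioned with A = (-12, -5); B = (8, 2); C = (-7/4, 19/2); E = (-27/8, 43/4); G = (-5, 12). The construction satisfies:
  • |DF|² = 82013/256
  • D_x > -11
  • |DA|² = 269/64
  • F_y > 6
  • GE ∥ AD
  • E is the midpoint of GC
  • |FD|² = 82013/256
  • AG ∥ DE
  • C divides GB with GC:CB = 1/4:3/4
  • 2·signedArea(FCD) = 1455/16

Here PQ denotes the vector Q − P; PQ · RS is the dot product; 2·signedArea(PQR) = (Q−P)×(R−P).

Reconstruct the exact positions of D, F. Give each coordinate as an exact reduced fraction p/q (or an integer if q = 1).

D = (-83/8, -25/4)
F = (37/16, 51/8)

1. D_x = -83/8  [AG ∥ DE ∩ GE ∥ AD]
2. D_y = -25/4  [AG ∥ DE ∩ GE ∥ AD]
   → D = (-83/8, -25/4)
3. F_x = 37/16  [line 63/4·x + -69/8·y + 297/16 = 0 ∩ |FD|² = 82013/256]
4. F_y = 51/8  [line 63/4·x + -69/8·y + 297/16 = 0 ∩ |FD|² = 82013/256]
   → F = (37/16, 51/8)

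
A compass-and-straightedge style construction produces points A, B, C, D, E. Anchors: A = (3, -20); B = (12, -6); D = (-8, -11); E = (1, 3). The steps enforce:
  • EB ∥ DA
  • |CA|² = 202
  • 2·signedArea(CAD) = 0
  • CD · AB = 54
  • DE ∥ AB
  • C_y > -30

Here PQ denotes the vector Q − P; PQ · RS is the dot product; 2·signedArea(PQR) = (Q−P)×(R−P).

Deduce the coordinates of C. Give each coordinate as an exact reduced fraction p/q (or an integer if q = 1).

C = (14, -29)

1. C_x = 14  [2·signedArea(CAD) = 0 ∩ CD · AB = 54]
2. C_y = -29  [2·signedArea(CAD) = 0 ∩ CD · AB = 54]
   → C = (14, -29)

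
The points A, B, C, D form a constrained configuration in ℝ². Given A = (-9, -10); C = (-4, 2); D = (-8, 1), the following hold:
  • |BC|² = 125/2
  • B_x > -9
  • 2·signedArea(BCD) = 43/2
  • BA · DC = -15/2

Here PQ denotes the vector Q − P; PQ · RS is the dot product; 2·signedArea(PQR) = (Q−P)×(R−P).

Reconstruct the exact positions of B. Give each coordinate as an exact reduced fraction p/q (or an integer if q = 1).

B = (-17/2, -9/2)

1. B_x = -17/2  [2·signedArea(BCD) = 43/2 ∩ BA · DC = -15/2]
2. B_y = -9/2  [2·signedArea(BCD) = 43/2 ∩ BA · DC = -15/2]
   → B = (-17/2, -9/2)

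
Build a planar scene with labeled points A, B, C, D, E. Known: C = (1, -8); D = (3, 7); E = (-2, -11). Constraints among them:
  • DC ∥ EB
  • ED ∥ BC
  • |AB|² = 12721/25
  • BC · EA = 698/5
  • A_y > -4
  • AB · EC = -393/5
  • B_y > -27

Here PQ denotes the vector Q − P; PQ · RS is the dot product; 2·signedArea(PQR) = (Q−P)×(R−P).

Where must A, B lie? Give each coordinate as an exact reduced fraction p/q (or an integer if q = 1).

1. B_x = -4  [ED ∥ BC ∩ DC ∥ EB]
2. B_y = -26  [ED ∥ BC ∩ DC ∥ EB]
   → B = (-4, -26)
3. A_x = 0  [AB · EC = -393/5 ∩ BC · EA = 698/5]
4. A_y = -19/5  [AB · EC = -393/5 ∩ BC · EA = 698/5]
   → A = (0, -19/5)

A = (0, -19/5)
B = (-4, -26)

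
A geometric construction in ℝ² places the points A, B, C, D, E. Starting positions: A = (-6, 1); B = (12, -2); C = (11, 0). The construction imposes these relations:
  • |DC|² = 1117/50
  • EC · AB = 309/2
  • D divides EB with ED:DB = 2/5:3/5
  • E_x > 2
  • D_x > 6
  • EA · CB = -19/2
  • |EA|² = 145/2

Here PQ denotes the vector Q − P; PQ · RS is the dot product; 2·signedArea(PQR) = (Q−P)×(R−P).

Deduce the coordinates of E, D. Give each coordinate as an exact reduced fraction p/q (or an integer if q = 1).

1. E_x = 5/2  [EA · CB = -19/2 ∩ EC · AB = 309/2]
2. E_y = 1/2  [EA · CB = -19/2 ∩ EC · AB = 309/2]
   → E = (5/2, 1/2)
3. D_x = 63/10  [D divides EB with ED:DB = 2/5:3/5]
4. D_y = -1/2  [D divides EB with ED:DB = 2/5:3/5]
   → D = (63/10, -1/2)

D = (63/10, -1/2)
E = (5/2, 1/2)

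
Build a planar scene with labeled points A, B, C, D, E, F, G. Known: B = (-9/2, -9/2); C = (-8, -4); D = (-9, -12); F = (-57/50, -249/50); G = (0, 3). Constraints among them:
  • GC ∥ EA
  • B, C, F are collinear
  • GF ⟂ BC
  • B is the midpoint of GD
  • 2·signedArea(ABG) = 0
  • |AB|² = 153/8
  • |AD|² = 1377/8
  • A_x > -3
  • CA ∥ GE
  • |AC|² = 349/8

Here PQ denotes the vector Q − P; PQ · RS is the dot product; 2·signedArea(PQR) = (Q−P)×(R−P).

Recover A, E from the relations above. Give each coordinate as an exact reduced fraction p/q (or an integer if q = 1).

A = (-9/4, -3/4)
E = (23/4, 25/4)

1. A_x = -9/4  [line -15/2·x + 9/2·y + -27/2 = 0 ∩ |AD|² = 1377/8]
2. A_y = -3/4  [line -15/2·x + 9/2·y + -27/2 = 0 ∩ |AD|² = 1377/8]
   → A = (-9/4, -3/4)
3. E_x = 23/4  [GC ∥ EA ∩ CA ∥ GE]
4. E_y = 25/4  [GC ∥ EA ∩ CA ∥ GE]
   → E = (23/4, 25/4)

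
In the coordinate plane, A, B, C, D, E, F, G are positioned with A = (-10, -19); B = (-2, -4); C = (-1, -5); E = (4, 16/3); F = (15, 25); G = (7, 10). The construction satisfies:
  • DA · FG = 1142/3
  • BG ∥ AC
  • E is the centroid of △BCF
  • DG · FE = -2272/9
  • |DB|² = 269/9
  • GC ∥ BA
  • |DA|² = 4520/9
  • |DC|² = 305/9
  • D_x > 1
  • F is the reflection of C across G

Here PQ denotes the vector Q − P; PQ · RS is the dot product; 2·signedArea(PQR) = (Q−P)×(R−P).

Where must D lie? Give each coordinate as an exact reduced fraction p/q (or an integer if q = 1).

1. D_x = 4/3  [DA · FG = 1142/3 ∩ DG · FE = -2272/9]
2. D_y = 1/3  [DA · FG = 1142/3 ∩ DG · FE = -2272/9]
   → D = (4/3, 1/3)

D = (4/3, 1/3)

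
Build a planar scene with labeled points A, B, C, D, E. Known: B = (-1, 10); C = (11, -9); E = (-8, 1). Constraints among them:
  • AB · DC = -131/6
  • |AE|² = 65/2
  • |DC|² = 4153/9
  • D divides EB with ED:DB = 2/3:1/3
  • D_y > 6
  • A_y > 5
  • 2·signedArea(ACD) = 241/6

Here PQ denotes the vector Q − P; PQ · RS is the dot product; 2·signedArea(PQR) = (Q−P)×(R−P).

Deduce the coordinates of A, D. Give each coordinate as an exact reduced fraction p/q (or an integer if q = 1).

1. D_x = -10/3  [D divides EB with ED:DB = 2/3:1/3]
2. D_y = 7  [D divides EB with ED:DB = 2/3:1/3]
   → D = (-10/3, 7)
3. A_x = -9/2  [2·signedArea(ACD) = 241/6 ∩ AB · DC = -131/6]
4. A_y = 11/2  [2·signedArea(ACD) = 241/6 ∩ AB · DC = -131/6]
   → A = (-9/2, 11/2)

A = (-9/2, 11/2)
D = (-10/3, 7)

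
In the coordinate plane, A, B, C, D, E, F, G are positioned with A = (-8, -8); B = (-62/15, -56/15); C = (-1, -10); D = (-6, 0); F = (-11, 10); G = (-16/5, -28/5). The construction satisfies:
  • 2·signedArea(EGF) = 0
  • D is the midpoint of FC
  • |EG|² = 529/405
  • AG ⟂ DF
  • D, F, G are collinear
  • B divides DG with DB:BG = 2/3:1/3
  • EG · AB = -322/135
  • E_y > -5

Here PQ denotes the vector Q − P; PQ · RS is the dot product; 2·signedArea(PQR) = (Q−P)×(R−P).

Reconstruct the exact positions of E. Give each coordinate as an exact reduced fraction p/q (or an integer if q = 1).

E = (-167/45, -206/45)

1. E_x = -167/45  [2·signedArea(EGF) = 0 ∩ EG · AB = -322/135]
2. E_y = -206/45  [2·signedArea(EGF) = 0 ∩ EG · AB = -322/135]
   → E = (-167/45, -206/45)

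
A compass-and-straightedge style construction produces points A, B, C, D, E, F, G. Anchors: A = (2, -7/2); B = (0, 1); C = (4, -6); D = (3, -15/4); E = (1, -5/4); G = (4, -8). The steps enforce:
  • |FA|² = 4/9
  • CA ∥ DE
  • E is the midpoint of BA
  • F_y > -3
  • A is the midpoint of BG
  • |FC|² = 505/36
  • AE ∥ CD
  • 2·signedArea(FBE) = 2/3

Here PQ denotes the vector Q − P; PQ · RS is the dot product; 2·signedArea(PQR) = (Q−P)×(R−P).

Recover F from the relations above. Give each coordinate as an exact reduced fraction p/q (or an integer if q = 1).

1. F_x = 2  [line 9/4·x + 1·y + -5/3 = 0 ∩ |FC|² = 505/36]
2. F_y = -17/6  [line 9/4·x + 1·y + -5/3 = 0 ∩ |FC|² = 505/36]
   → F = (2, -17/6)

F = (2, -17/6)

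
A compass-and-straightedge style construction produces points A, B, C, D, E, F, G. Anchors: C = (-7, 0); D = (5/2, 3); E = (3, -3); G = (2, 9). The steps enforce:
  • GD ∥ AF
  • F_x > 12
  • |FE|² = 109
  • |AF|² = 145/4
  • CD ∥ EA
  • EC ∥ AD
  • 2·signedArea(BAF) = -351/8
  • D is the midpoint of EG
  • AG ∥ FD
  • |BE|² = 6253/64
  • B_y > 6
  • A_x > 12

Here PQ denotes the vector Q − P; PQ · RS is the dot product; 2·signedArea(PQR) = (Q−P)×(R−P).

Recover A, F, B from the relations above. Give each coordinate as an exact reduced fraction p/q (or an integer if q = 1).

A = (25/2, 0)
B = (37/8, 27/4)
F = (13, -6)

1. A_x = 25/2  [EC ∥ AD ∩ CD ∥ EA]
2. A_y = 0  [EC ∥ AD ∩ CD ∥ EA]
   → A = (25/2, 0)
3. F_x = 13  [AG ∥ FD ∩ GD ∥ AF]
4. F_y = -6  [AG ∥ FD ∩ GD ∥ AF]
   → F = (13, -6)
5. B_x = 37/8  [line 6·x + 1/2·y + -249/8 = 0 ∩ |BE|² = 6253/64]
6. B_y = 27/4  [line 6·x + 1/2·y + -249/8 = 0 ∩ |BE|² = 6253/64]
   → B = (37/8, 27/4)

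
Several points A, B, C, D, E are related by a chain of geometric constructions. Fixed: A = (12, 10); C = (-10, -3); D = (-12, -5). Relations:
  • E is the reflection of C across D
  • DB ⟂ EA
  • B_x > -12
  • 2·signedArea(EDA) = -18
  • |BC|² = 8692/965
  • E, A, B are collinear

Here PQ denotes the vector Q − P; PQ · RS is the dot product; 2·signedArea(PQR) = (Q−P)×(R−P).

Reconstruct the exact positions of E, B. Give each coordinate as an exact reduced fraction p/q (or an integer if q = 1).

B = (-11274/965, -5293/965)
E = (-14, -7)

1. E_x = -14  [E is the reflection of C across D]
2. E_y = -7  [E is the reflection of C across D]
   → E = (-14, -7)
3. B_x = -11274/965  [E, A, B are collinear ∩ DB ⟂ EA]
4. B_y = -5293/965  [E, A, B are collinear ∩ DB ⟂ EA]
   → B = (-11274/965, -5293/965)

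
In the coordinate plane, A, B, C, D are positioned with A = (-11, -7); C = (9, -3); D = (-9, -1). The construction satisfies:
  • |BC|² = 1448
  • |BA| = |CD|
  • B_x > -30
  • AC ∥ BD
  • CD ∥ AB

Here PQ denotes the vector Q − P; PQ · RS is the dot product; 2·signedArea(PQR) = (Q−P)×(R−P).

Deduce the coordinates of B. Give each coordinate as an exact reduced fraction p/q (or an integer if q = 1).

B = (-29, -5)

1. B_x = -29  [AC ∥ BD ∩ CD ∥ AB]
2. B_y = -5  [AC ∥ BD ∩ CD ∥ AB]
   → B = (-29, -5)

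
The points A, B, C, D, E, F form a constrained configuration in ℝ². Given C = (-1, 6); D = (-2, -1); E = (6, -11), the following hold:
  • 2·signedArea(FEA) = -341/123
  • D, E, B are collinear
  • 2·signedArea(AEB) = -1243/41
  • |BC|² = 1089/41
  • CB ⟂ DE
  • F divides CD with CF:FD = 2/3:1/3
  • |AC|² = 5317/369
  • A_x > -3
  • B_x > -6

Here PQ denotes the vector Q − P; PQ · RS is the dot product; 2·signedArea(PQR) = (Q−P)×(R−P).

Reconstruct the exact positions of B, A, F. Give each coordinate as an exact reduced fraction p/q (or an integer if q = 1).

1. B_x = -206/41  [D, E, B are collinear ∩ CB ⟂ DE]
2. B_y = 114/41  [D, E, B are collinear ∩ CB ⟂ DE]
   → B = (-206/41, 114/41)
3. A_x = -329/123  [line -565/41·x + -452/41·y + -339/41 = 0 ∩ |AC|² = 5317/369]
4. A_y = 319/123  [line -565/41·x + -452/41·y + -339/41 = 0 ∩ |AC|² = 5317/369]
   → A = (-329/123, 319/123)
5. F_x = -5/3  [F divides CD with CF:FD = 2/3:1/3]
6. F_y = 4/3  [F divides CD with CF:FD = 2/3:1/3]
   → F = (-5/3, 4/3)

A = (-329/123, 319/123)
B = (-206/41, 114/41)
F = (-5/3, 4/3)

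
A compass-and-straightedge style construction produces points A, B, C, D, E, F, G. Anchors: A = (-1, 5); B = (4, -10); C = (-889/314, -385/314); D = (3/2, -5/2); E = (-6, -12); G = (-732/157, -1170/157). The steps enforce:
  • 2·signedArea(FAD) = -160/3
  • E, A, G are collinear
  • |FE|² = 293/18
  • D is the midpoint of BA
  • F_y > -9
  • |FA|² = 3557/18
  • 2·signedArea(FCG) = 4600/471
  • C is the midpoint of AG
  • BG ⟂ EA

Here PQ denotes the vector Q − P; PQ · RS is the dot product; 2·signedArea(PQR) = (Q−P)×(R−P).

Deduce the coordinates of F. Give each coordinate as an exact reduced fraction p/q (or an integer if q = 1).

F = (-7/2, -53/6)

1. F_x = -7/2  [2·signedArea(FAD) = -160/3 ∩ 2·signedArea(FCG) = 4600/471]
2. F_y = -53/6  [2·signedArea(FAD) = -160/3 ∩ 2·signedArea(FCG) = 4600/471]
   → F = (-7/2, -53/6)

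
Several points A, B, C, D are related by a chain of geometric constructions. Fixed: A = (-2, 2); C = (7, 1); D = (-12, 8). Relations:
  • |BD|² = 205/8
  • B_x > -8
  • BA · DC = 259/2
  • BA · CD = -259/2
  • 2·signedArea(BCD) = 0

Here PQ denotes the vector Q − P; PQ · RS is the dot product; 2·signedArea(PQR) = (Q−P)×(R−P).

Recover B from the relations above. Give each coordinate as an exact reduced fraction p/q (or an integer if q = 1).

B = (-29/4, 25/4)

1. B_x = -29/4  [2·signedArea(BCD) = 0 ∩ BA · DC = 259/2]
2. B_y = 25/4  [2·signedArea(BCD) = 0 ∩ BA · DC = 259/2]
   → B = (-29/4, 25/4)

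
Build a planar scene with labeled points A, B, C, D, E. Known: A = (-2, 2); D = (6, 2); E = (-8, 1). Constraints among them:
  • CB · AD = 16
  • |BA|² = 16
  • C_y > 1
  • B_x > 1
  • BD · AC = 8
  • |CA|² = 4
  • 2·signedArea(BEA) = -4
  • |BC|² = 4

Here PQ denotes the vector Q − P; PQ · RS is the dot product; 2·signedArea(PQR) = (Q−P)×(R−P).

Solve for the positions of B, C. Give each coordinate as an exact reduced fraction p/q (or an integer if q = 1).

1. B_x = 2  [line -1·x + 6·y + -10 = 0 ∩ |BA|² = 16]
2. B_y = 2  [line -1·x + 6·y + -10 = 0 ∩ |BA|² = 16]
   → B = (2, 2)
3. C_x = 0  [BD · AC = 8]
4. C_y = 2  [|CA|² = 4]
   → C = (0, 2)

B = (2, 2)
C = (0, 2)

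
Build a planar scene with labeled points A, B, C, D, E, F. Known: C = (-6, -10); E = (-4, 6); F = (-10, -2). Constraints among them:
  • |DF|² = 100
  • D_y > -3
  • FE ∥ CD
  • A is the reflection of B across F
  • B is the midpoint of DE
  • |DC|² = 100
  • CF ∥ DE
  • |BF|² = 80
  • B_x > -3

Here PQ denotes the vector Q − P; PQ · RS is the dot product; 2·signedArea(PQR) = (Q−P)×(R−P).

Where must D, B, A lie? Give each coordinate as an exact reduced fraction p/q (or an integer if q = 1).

A = (-18, -6)
B = (-2, 2)
D = (0, -2)

1. D_x = 0  [CF ∥ DE ∩ FE ∥ CD]
2. D_y = -2  [CF ∥ DE ∩ FE ∥ CD]
   → D = (0, -2)
3. B_x = -2  [B is the midpoint of DE]
4. B_y = 2  [B is the midpoint of DE]
   → B = (-2, 2)
5. A_x = -18  [A is the reflection of B across F]
6. A_y = -6  [A is the reflection of B across F]
   → A = (-18, -6)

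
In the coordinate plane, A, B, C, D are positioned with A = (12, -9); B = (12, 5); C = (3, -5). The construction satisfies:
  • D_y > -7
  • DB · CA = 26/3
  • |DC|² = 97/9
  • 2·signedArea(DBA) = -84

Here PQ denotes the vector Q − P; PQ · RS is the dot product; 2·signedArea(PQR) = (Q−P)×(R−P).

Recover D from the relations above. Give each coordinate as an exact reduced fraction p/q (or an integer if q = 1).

D = (6, -19/3)

1. D_x = 6  [2·signedArea(DBA) = -84 ∩ DB · CA = 26/3]
2. D_y = -19/3  [2·signedArea(DBA) = -84 ∩ DB · CA = 26/3]
   → D = (6, -19/3)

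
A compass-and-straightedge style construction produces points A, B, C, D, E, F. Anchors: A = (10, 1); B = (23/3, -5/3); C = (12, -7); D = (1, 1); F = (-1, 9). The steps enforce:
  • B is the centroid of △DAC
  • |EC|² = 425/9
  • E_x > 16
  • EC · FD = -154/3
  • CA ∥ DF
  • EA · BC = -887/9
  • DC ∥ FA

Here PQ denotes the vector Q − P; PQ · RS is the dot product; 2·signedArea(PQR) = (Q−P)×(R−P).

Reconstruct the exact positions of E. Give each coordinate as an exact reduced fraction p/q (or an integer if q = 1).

E = (49/3, -37/3)

1. E_x = 49/3  [EA · BC = -887/9 ∩ EC · FD = -154/3]
2. E_y = -37/3  [EA · BC = -887/9 ∩ EC · FD = -154/3]
   → E = (49/3, -37/3)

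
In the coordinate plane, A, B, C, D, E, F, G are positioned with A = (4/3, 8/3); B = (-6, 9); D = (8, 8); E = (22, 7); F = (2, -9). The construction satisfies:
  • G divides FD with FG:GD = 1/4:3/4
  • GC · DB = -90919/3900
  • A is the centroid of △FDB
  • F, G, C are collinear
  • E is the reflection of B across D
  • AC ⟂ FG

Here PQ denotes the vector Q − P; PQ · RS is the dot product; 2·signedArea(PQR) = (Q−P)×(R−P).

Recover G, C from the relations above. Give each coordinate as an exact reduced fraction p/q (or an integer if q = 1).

1. G_x = 7/2  [G divides FD with FG:GD = 1/4:3/4]
2. G_y = -19/4  [G divides FD with FG:GD = 1/4:3/4]
   → G = (7/2, -19/4)
3. C_x = 1816/325  [F, G, C are collinear ∩ AC ⟂ FG]
4. C_y = 1136/975  [F, G, C are collinear ∩ AC ⟂ FG]
   → C = (1816/325, 1136/975)

C = (1816/325, 1136/975)
G = (7/2, -19/4)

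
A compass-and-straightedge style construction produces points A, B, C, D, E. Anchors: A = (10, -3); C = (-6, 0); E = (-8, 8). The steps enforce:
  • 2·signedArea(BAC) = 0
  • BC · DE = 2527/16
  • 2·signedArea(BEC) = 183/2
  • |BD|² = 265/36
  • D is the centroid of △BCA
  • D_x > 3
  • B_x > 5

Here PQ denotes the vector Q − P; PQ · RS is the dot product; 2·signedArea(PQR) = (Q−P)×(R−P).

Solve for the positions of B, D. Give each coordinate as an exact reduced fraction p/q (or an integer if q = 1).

B = (6, -9/4)
D = (10/3, -7/4)

1. B_x = 6  [2·signedArea(BAC) = 0 ∩ 2·signedArea(BEC) = 183/2]
2. B_y = -9/4  [2·signedArea(BAC) = 0 ∩ 2·signedArea(BEC) = 183/2]
   → B = (6, -9/4)
3. D_x = 10/3  [D is the centroid of △BCA]
4. D_y = -7/4  [D is the centroid of △BCA]
   → D = (10/3, -7/4)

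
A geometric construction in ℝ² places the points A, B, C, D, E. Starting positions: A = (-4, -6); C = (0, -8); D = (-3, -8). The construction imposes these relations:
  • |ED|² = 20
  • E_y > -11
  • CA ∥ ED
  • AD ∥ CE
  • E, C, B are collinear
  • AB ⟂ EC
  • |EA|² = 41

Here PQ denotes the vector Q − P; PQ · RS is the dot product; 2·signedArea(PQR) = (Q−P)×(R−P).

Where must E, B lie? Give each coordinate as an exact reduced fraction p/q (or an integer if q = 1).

1. E_x = 1  [CA ∥ ED ∩ AD ∥ CE]
2. E_y = -10  [CA ∥ ED ∩ AD ∥ CE]
   → E = (1, -10)
3. B_x = -8/5  [E, C, B are collinear ∩ AB ⟂ EC]
4. B_y = -24/5  [E, C, B are collinear ∩ AB ⟂ EC]
   → B = (-8/5, -24/5)

B = (-8/5, -24/5)
E = (1, -10)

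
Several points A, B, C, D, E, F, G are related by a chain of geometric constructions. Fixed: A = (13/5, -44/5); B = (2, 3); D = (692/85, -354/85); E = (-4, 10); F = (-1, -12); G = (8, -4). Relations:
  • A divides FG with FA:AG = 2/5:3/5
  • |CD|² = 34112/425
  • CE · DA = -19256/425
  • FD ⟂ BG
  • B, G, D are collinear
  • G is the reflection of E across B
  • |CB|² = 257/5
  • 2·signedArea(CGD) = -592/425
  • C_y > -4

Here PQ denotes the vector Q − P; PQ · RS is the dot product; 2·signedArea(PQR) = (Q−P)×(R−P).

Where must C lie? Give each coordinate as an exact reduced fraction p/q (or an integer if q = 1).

C = (-4/5, -18/5)

1. C_x = -4/5  [2·signedArea(CGD) = -592/425 ∩ CE · DA = -19256/425]
2. C_y = -18/5  [2·signedArea(CGD) = -592/425 ∩ CE · DA = -19256/425]
   → C = (-4/5, -18/5)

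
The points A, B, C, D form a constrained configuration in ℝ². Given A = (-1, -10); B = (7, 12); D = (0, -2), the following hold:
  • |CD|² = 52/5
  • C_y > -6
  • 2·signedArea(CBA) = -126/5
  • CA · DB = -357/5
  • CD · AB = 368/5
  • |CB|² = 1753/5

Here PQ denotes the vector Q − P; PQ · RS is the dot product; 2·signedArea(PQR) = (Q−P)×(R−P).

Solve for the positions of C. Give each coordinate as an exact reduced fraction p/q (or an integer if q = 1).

1. C_x = -2/5  [2·signedArea(CBA) = -126/5 ∩ CA · DB = -357/5]
2. C_y = -26/5  [2·signedArea(CBA) = -126/5 ∩ CA · DB = -357/5]
   → C = (-2/5, -26/5)

C = (-2/5, -26/5)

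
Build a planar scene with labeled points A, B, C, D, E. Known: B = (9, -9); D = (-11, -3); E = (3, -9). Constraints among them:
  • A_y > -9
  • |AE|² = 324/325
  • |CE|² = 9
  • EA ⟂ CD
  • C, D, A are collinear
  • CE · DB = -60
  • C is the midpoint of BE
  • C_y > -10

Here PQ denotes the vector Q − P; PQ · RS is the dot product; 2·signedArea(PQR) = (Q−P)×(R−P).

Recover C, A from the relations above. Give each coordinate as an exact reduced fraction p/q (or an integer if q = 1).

A = (1083/325, -2619/325)
C = (6, -9)

1. C_x = 6  [C is the midpoint of BE]
2. C_y = -9  [C is the midpoint of BE]
   → C = (6, -9)
3. A_x = 1083/325  [C, D, A are collinear ∩ EA ⟂ CD]
4. A_y = -2619/325  [C, D, A are collinear ∩ EA ⟂ CD]
   → A = (1083/325, -2619/325)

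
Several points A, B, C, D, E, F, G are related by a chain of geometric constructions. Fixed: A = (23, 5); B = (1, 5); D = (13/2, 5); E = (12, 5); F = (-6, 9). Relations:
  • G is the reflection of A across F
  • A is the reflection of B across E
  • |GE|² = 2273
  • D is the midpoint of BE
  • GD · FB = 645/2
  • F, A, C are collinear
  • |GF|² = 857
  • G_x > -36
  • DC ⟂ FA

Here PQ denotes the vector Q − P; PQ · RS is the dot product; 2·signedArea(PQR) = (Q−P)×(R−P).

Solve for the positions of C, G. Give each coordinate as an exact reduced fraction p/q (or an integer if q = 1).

C = (11669/1714, 6199/857)
G = (-35, 13)

1. C_x = 11669/1714  [F, A, C are collinear ∩ DC ⟂ FA]
2. C_y = 6199/857  [F, A, C are collinear ∩ DC ⟂ FA]
   → C = (11669/1714, 6199/857)
3. G_x = -35  [G is the reflection of A across F]
4. G_y = 13  [G is the reflection of A across F]
   → G = (-35, 13)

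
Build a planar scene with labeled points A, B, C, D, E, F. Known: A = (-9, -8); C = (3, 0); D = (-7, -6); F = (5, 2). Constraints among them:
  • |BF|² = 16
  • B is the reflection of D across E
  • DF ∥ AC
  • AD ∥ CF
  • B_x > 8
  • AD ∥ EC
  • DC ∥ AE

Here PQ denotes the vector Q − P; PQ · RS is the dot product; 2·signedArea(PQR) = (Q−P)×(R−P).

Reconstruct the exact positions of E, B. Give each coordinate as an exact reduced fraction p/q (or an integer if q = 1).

1. E_x = 1  [AD ∥ EC ∩ DC ∥ AE]
2. E_y = -2  [AD ∥ EC ∩ DC ∥ AE]
   → E = (1, -2)
3. B_x = 9  [B is the reflection of D across E]
4. B_y = 2  [B is the reflection of D across E]
   → B = (9, 2)

B = (9, 2)
E = (1, -2)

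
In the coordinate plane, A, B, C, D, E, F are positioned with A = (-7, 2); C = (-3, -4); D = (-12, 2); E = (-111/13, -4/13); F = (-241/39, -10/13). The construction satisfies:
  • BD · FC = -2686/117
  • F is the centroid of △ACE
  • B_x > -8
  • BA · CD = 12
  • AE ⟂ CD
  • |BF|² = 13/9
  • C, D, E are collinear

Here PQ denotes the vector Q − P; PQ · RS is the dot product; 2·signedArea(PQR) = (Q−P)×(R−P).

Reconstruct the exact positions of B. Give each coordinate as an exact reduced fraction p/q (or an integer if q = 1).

1. B_x = -287/39  [BA · CD = 12 ∩ BD · FC = -2686/117]
2. B_y = -7/13  [BA · CD = 12 ∩ BD · FC = -2686/117]
   → B = (-287/39, -7/13)

B = (-287/39, -7/13)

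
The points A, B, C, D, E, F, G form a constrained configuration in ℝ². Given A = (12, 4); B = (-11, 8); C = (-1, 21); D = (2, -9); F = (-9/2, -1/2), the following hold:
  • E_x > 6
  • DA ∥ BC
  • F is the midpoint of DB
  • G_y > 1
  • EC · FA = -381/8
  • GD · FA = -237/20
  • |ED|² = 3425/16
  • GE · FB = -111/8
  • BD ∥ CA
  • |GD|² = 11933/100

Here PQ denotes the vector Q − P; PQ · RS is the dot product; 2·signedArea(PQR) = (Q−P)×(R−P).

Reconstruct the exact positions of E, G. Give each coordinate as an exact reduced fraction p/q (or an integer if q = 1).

1. G_x = -1/5  [line -33/2·x + -9/2·y + 87/20 = 0 ∩ |GD|² = 11933/100]
2. G_y = 17/10  [line -33/2·x + -9/2·y + 87/20 = 0 ∩ |GD|² = 11933/100]
   → G = (-1/5, 17/10)
3. E_x = 25/4  [EC · FA = -381/8 ∩ GE · FB = -111/8]
4. E_y = 5  [EC · FA = -381/8 ∩ GE · FB = -111/8]
   → E = (25/4, 5)

E = (25/4, 5)
G = (-1/5, 17/10)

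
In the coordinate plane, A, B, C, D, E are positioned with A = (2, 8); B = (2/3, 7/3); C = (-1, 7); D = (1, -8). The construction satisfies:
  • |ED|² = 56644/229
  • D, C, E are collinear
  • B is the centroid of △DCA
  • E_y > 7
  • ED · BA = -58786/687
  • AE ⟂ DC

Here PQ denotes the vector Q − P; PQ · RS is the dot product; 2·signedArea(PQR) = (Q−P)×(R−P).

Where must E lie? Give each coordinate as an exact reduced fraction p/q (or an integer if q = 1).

E = (-247/229, 1738/229)

1. E_x = -247/229  [D, C, E are collinear ∩ AE ⟂ DC]
2. E_y = 1738/229  [D, C, E are collinear ∩ AE ⟂ DC]
   → E = (-247/229, 1738/229)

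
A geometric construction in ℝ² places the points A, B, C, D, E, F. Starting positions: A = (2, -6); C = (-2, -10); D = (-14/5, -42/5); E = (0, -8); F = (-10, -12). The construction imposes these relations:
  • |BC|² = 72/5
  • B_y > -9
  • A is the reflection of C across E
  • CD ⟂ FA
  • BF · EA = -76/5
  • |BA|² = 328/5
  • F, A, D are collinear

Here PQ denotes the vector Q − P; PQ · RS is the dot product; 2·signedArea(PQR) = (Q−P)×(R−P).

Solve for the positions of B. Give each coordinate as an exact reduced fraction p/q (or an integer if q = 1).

B = (-28/5, -44/5)

1. B_x = -28/5  [line -2·x + -2·y + -144/5 = 0 ∩ |BC|² = 72/5]
2. B_y = -44/5  [line -2·x + -2·y + -144/5 = 0 ∩ |BC|² = 72/5]
   → B = (-28/5, -44/5)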